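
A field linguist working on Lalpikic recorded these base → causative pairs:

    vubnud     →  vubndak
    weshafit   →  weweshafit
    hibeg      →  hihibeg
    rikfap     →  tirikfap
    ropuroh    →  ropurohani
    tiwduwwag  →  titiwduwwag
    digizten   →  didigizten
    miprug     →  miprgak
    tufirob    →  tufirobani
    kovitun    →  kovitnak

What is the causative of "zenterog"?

"zenterog" has last vowel 'o'. The stems whose last vowel is 'o' (tufirob → tufirobani, ropuroh → ropurohani) add -ani.
So zenterog → zenterogani.

zenterogani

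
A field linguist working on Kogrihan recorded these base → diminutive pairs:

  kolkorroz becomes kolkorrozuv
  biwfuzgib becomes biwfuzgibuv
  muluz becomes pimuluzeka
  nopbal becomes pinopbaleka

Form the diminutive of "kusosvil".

kusosviluv

muluz and kolkorroz both end in -z yet inflect differently (pimuluzeka, kolkorrozuv), so the final letter is not what conditions the rule; the number of vowels is.
"kusosvil" has 3 vowels. The stems with 3 vowels (kolkorroz → kolkorrozuv, biwfuzgib → biwfuzgibuv) add -uv.
The other pattern: stems with 2 vowels add pi- … -eka around the stem.
So kusosvil → kusosviluv.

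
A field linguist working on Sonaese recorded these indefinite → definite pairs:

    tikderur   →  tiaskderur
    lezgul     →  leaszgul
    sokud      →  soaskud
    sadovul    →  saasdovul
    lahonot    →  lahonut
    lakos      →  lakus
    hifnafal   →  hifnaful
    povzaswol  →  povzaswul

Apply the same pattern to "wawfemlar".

lezgul and hifnafal both end in -l yet inflect differently (leaszgul, hifnaful), so the final letter is not what conditions the rule; the last vowel is.
"wawfemlar" has last vowel 'a'. The one such stem in the data (hifnafal → hifnaful) changes the last vowel to 'u' (as do lahonot, lakos), so the same rule applies.
The other pattern: stems whose last vowel is 'u' insert -as- after the first vowel.
So wawfemlar → wawfemlur.

wawfemlur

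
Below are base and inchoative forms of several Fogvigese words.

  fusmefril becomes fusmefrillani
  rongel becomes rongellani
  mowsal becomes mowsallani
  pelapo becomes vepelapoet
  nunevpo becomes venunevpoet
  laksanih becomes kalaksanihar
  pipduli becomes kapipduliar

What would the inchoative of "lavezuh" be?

kalavezuhar

fusmefril and laksanih both have last vowel 'i' yet inflect differently (fusmefrillani, kalaksanihar), so the last vowel is not what conditions the rule; the final letter is.
"lavezuh" ends in -h. The one such stem in the data (laksanih → kalaksanihar) adds ka- … -ar around the stem, so the same rule applies.
The other patterns: stems ending in -l double the final consonant and add -ani; stems ending in -o add ve- … -et around the stem.
So lavezuh → kalavezuhar.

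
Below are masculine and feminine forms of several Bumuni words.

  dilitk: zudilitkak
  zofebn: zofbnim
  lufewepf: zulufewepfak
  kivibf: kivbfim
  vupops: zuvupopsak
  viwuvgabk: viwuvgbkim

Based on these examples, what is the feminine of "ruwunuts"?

kivibf and lufewepf both end in -f yet inflect differently (kivbfim, zulufewepfak), so the final letter is not what conditions the rule; the second-to-last letter is.
"ruwunuts" has second-to-last letter 't'. The one such stem in the data (dilitk → zudilitkak) adds zu- … -ak around the stem, so the same rule applies.
The other pattern: stems whose second-to-last letter is 'b' delete the last vowel and add -im.
So ruwunuts → zuruwunutsak.

zuruwunutsak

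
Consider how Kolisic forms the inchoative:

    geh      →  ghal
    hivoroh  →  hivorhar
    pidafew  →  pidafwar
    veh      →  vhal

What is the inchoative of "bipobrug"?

hivoroh and geh both end in -h yet inflect differently (hivorhar, ghal), so the final letter is not what conditions the rule; the number of vowels is.
"bipobrug" has 3 vowels. The stems with 3 vowels (hivoroh → hivorhar, pidafew → pidafwar) delete the last vowel and add -ar.
The other pattern: stems with 1 vowel delete the last vowel and add -al.
So bipobrug → bipobrgar.

bipobrgar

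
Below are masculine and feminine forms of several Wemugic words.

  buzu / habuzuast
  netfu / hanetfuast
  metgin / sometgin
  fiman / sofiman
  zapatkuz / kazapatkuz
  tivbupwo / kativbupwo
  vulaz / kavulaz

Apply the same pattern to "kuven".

sokuven

buzu and zapatkuz both have last vowel 'u' yet inflect differently (habuzuast, kazapatkuz), so the last vowel is not what conditions the rule; the final letter is.
"kuven" ends in -n. The stems ending in -n (metgin → sometgin, fiman → sofiman) add the prefix so-.
So kuven → sokuven.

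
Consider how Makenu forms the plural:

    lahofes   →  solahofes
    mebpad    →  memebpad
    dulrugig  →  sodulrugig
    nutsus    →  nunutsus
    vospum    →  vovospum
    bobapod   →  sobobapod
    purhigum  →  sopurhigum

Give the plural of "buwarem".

sobuwarem

"buwarem" has 3 vowels. The stems with 3 vowels (lahofes → solahofes, bobapod → sobobapod, purhigum → sopurhigum) add the prefix so-.
So buwarem → sobuwarem.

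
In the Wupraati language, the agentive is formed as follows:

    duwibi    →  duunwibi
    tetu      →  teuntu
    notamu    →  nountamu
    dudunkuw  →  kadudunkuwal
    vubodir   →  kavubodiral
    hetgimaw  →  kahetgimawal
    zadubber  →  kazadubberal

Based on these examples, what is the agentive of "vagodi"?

"vagodi" ends in a vowel. The stems ending in a vowel (duwibi → duunwibi, tetu → teuntu, notamu → nountamu) insert -un- after the first vowel.
So vagodi → vaungodi.

vaungodi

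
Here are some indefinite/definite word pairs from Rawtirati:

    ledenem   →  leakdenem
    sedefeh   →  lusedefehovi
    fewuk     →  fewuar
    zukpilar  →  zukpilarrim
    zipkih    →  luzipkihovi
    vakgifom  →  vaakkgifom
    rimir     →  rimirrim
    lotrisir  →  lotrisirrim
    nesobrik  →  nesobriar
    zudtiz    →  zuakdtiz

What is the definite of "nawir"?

rimir and nesobrik both have last vowel 'i' yet inflect differently (rimirrim, nesobriar), so the last vowel is not what conditions the rule; the final letter is.
"nawir" ends in -r. The stems ending in -r (zukpilar → zukpilarrim, rimir → rimirrim, lotrisir → lotrisirrim) double the final consonant and add -im.
The other patterns: stems ending in -k drop the final letter and add -ar; stems ending in -h add lu- … -ovi around the stem; stems ending in -m or -z insert -ak- after the first vowel.
So nawir → nawirrim.

nawirrim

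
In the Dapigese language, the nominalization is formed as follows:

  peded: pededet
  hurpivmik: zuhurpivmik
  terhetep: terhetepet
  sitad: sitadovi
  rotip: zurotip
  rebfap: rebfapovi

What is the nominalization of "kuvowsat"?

"kuvowsat" has last vowel 'a'. The stems whose last vowel is 'a' (sitad → sitadovi, rebfap → rebfapovi) add -ovi.
So kuvowsat → kuvowsatovi.

kuvowsatovi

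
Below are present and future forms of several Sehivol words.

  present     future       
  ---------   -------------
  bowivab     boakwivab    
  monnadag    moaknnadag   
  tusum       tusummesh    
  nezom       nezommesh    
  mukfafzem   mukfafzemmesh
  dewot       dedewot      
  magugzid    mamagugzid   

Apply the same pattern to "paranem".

nezom and dewot both have last vowel 'o' yet inflect differently (nezommesh, dedewot), so the last vowel is not what conditions the rule; the final letter is.
"paranem" ends in -m. The stems ending in -m (tusum → tusummesh, nezom → nezommesh, mukfafzem → mukfafzemmesh) double the final consonant and add -esh.
The other patterns: stems ending in -b or -g insert -ak- after the first vowel; stems ending in -d or -t repeat the first consonant+vowel as a prefix.
So paranem → paranemmesh.

paranemmesh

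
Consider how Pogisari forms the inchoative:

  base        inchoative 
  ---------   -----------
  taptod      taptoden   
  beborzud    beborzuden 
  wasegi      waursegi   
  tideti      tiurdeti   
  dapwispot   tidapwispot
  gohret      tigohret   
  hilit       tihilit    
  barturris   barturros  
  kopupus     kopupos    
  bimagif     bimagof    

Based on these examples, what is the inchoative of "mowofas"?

taptod and dapwispot both have last vowel 'o' yet inflect differently (taptoden, tidapwispot), so the last vowel is not what conditions the rule; the final letter is.
"mowofas" ends in -s. The stems ending in -s (barturris → barturros, kopupus → kopupos) change the last vowel to 'o'.
The other patterns: stems ending in -d add -en; stems ending in -i insert -ur- after the first vowel; stems ending in -t add the prefix ti-.
So mowofas → mowofos.

mowofos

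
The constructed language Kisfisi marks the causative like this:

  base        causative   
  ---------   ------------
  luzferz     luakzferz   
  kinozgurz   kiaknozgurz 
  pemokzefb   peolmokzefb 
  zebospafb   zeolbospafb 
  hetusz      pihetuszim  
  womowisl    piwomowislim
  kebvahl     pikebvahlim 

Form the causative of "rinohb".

luzferz and hetusz both end in -z yet inflect differently (luakzferz, pihetuszim), so the final letter is not what conditions the rule; the second-to-last letter is.
"rinohb" has second-to-last letter 'h'. The one such stem in the data (kebvahl → pikebvahlim) adds pi- … -im around the stem, so the same rule applies.
The other patterns: stems whose second-to-last letter is 'r' insert -ak- after the first vowel; stems whose second-to-last letter is 'f' insert -ol- after the first vowel.
So rinohb → pirinohbim.

pirinohbim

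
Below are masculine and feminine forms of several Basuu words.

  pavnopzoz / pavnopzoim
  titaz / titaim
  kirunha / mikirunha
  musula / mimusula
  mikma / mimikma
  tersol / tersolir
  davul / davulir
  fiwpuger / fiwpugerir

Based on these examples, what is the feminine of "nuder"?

"nuder" ends in -r. The one such stem in the data (fiwpuger → fiwpugerir) adds -ir, so the same rule applies.
The other patterns: stems ending in -z drop the final letter and add -im; stems ending in -a add the prefix mi-.
So nuder → nuderir.

nuderir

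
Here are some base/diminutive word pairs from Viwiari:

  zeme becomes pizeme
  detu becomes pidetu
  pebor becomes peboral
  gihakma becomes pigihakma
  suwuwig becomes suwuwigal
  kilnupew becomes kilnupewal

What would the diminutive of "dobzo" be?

kilnupew and zeme both have last vowel 'e' yet inflect differently (kilnupewal, pizeme), so the last vowel is not what conditions the rule; whether the stem ends in a vowel or a consonant is.
"dobzo" ends in a vowel. The stems ending in a vowel (zeme → pizeme, gihakma → pigihakma, detu → pidetu) add the prefix pi-.
The other pattern: stems ending in a consonant add -al.
So dobzo → pidobzo.

pidobzo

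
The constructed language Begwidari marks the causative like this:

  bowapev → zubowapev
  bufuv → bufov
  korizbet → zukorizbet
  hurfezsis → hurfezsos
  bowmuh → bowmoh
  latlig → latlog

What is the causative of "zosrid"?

bufuv and bowapev both end in -v yet inflect differently (bufov, zubowapev), so the final letter is not what conditions the rule; the last vowel is.
"zosrid" has last vowel 'i'. The stems whose last vowel is 'i' (latlig → latlog, hurfezsis → hurfezsos) change the last vowel to 'o'.
So zosrid → zosrod.

zosrod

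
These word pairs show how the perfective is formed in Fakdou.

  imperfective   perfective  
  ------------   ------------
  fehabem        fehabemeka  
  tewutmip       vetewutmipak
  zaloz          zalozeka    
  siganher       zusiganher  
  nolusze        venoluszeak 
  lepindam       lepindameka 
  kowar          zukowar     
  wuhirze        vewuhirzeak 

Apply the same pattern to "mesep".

"mesep" ends in -p. The one such stem in the data (tewutmip → vetewutmipak) adds ve- … -ak around the stem, so the same rule applies.
So mesep → vemesepak.

vemesepak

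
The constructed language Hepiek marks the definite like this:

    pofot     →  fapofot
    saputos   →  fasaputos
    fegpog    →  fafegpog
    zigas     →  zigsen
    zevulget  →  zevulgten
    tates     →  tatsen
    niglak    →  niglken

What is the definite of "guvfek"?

guvfken

saputos and zigas both end in -s yet inflect differently (fasaputos, zigsen), so the final letter is not what conditions the rule; the last vowel is.
"guvfek" has last vowel 'e'. The stems whose last vowel is 'e' (zevulget → zevulgten, tates → tatsen) delete the last vowel and add -en.
The other pattern: stems whose last vowel is 'o' add the prefix fa-.
So guvfek → guvfken.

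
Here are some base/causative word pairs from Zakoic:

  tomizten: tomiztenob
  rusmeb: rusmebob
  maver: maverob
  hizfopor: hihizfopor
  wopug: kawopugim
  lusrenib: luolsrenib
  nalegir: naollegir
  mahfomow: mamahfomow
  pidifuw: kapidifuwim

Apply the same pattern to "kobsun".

hizfopor and nalegir both end in -r yet inflect differently (hihizfopor, naollegir), so the final letter is not what conditions the rule; the last vowel is.
"kobsun" has last vowel 'u'. The stems whose last vowel is 'u' (pidifuw → kapidifuwim, wopug → kawopugim) add ka- … -im around the stem.
So kobsun → kakobsunim.

kakobsunim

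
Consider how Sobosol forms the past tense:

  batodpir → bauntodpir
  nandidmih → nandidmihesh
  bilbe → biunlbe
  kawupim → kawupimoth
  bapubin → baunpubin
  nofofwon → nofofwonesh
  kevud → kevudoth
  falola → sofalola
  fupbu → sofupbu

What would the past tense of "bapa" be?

nofofwon and bapubin both end in -n yet inflect differently (nofofwonesh, baunpubin), so the final letter is not what conditions the rule; the first letter is.
"bapa" begins with b-. The stems beginning with b- (batodpir → bauntodpir, bilbe → biunlbe, bapubin → baunpubin) insert -un- after the first vowel.
The other patterns: stems beginning with f- add the prefix so-; stems beginning with n- add -esh; stems beginning with k- add -oth.
So bapa → baunpa.

baunpa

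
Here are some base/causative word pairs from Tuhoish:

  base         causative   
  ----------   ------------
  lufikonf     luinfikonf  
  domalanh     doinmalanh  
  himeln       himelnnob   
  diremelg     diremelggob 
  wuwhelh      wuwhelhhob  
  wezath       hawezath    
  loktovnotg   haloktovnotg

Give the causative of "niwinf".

domalanh and wuwhelh both end in -h yet inflect differently (doinmalanh, wuwhelhhob), so the final letter is not what conditions the rule; the second-to-last letter is.
"niwinf" has second-to-last letter 'n'. The stems whose second-to-last letter is 'n' (lufikonf → luinfikonf, domalanh → doinmalanh) insert -in- after the first vowel.
So niwinf → niinwinf.

niinwinf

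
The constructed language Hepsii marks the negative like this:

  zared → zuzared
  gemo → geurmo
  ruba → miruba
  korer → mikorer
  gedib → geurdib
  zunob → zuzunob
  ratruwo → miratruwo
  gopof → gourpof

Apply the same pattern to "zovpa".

zuzovpa

"zovpa" begins with z-. The stems beginning with z- (zared → zuzared, zunob → zuzunob) add the prefix zu-.
So zovpa → zuzovpa.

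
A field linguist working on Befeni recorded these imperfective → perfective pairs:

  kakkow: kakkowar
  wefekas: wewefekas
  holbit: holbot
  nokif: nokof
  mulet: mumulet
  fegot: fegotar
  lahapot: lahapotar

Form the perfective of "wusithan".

wuwusithan

lahapot and mulet both end in -t yet inflect differently (lahapotar, mumulet), so the final letter is not what conditions the rule; the last vowel is.
"wusithan" has last vowel 'a'. The one such stem in the data (wefekas → wewefekas) repeats the first consonant+vowel as a prefix (as does mulet), so the same rule applies.
The other patterns: stems whose last vowel is 'o' add -ar; stems whose last vowel is 'i' change the last vowel to 'o'.
So wusithan → wuwusithan.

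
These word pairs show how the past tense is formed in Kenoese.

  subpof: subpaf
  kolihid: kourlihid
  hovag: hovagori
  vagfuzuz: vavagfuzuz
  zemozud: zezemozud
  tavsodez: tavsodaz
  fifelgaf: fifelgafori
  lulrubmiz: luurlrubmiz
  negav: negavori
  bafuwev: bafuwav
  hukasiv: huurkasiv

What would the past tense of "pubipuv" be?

pupubipuv

"pubipuv" has last vowel 'u'. The stems whose last vowel is 'u' (zemozud → zezemozud, vagfuzuz → vavagfuzuz) repeat the first consonant+vowel as a prefix.
The other patterns: stems whose last vowel is 'i' insert -ur- after the first vowel; stems whose last vowel is 'a' add -ori; stems whose last vowel is 'e' or 'o' change the last vowel to 'a'.
So pubipuv → pupubipuv.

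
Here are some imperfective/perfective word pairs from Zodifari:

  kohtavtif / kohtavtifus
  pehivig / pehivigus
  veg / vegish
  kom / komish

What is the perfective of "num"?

pehivig and veg both end in -g yet inflect differently (pehivigus, vegish), so the final letter is not what conditions the rule; the number of vowels is.
"num" has 1 vowel. The stems with 1 vowel (veg → vegish, kom → komish) add -ish.
So num → numish.

numish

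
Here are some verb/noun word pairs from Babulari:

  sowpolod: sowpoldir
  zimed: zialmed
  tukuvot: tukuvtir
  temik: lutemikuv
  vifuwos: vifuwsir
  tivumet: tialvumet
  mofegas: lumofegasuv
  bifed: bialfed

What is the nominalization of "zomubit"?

luzomubituv

sowpolod and bifed both end in -d yet inflect differently (sowpoldir, bialfed), so the final letter is not what conditions the rule; the last vowel is.
"zomubit" has last vowel 'i'. The one such stem in the data (temik → lutemikuv) adds lu- … -uv around the stem, so the same rule applies.
So zomubit → luzomubituv.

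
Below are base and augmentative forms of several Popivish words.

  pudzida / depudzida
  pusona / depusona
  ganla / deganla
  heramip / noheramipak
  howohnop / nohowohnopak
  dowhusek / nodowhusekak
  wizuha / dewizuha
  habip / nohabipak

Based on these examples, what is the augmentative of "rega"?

"rega" ends in -a. The stems ending in -a (ganla → deganla, pudzida → depudzida, wizuha → dewizuha) add the prefix de-.
The other pattern: stems ending in -k or -p add no- … -ak around the stem.
So rega → derega.

derega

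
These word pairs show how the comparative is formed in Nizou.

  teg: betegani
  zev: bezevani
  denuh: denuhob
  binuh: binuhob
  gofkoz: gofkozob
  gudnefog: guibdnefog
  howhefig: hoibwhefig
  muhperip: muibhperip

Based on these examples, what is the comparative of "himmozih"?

teg and gudnefog both end in -g yet inflect differently (betegani, guibdnefog), so the final letter is not what conditions the rule; the number of vowels is.
"himmozih" has 3 vowels. The stems with 3 vowels (gudnefog → guibdnefog, howhefig → hoibwhefig, muhperip → muibhperip) insert -ib- after the first vowel.
So himmozih → hiibmmozih.

hiibmmozih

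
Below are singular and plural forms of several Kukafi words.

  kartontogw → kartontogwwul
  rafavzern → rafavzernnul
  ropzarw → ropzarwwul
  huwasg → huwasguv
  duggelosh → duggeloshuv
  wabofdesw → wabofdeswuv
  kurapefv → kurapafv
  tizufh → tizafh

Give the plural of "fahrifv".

"fahrifv" has second-to-last letter 'f'. The stems whose second-to-last letter is 'f' (kurapefv → kurapafv, tizufh → tizafh) change the last vowel to 'a'.
The other patterns: stems whose second-to-last letter is 'g' or 'r' double the final consonant and add -ul; stems whose second-to-last letter is 's' add -uv.
So fahrifv → fahrafv.

fahrafv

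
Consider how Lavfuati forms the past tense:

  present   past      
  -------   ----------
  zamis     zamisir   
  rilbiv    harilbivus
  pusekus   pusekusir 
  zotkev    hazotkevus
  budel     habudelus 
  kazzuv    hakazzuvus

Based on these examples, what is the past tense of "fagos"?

rilbiv and zamis both have last vowel 'i' yet inflect differently (harilbivus, zamisir), so the last vowel is not what conditions the rule; the final letter is.
"fagos" ends in -s. The stems ending in -s (zamis → zamisir, pusekus → pusekusir) add -ir.
So fagos → fagosir.

fagosir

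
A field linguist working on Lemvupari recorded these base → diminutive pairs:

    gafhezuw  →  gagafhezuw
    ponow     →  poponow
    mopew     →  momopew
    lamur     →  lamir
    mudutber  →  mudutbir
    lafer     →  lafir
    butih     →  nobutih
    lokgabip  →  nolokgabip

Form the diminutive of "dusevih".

nodusevih

gafhezuw and lamur both have last vowel 'u' yet inflect differently (gagafhezuw, lamir), so the last vowel is not what conditions the rule; the final letter is.
"dusevih" ends in -h. The one such stem in the data (butih → nobutih) adds the prefix no-, so the same rule applies.
So dusevih → nodusevih.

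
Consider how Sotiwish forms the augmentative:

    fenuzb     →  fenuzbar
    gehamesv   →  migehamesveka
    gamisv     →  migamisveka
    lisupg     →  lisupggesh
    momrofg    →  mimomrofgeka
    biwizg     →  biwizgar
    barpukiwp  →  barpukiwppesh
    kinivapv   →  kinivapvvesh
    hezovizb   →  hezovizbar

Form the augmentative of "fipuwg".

fipuwggesh

"fipuwg" has second-to-last letter 'w'. The one such stem in the data (barpukiwp → barpukiwppesh) doubles the final consonant and adds -esh (as do kinivapv, lisupg), so the same rule applies.
The other patterns: stems whose second-to-last letter is 'z' add -ar; stems whose second-to-last letter is 'f' or 's' add mi- … -eka around the stem.
So fipuwg → fipuwggesh.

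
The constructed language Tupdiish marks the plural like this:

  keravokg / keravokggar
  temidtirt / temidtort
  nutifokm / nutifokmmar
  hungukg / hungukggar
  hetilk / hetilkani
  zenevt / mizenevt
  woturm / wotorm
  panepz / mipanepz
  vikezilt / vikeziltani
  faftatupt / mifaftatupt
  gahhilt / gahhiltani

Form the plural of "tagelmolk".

zenevt and gahhilt both end in -t yet inflect differently (mizenevt, gahhiltani), so the final letter is not what conditions the rule; the second-to-last letter is.
"tagelmolk" has second-to-last letter 'l'. The stems whose second-to-last letter is 'l' (gahhilt → gahhiltani, hetilk → hetilkani, vikezilt → vikeziltani) add -ani.
So tagelmolk → tagelmolkani.

tagelmolkani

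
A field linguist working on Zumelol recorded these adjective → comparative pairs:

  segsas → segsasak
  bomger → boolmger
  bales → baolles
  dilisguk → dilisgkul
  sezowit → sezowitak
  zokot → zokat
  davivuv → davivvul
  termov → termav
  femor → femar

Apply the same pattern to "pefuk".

pefkul

sezowit and zokot both end in -t yet inflect differently (sezowitak, zokat), so the final letter is not what conditions the rule; the last vowel is.
"pefuk" has last vowel 'u'. The stems whose last vowel is 'u' (davivuv → davivvul, dilisguk → dilisgkul) delete the last vowel and add -ul.
The other patterns: stems whose last vowel is 'a' or 'i' add -ak; stems whose last vowel is 'o' change the last vowel to 'a'; stems whose last vowel is 'e' insert -ol- after the first vowel.
So pefuk → pefkul.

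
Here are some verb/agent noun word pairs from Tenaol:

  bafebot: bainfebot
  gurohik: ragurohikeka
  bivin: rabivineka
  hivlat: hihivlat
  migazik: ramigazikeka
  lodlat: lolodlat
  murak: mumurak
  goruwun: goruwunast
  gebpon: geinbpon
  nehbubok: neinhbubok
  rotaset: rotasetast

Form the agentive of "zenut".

lodlat and bafebot both end in -t yet inflect differently (lolodlat, bainfebot), so the final letter is not what conditions the rule; the last vowel is.
"zenut" has last vowel 'u'. The one such stem in the data (goruwun → goruwunast) adds -ast, so the same rule applies.
The other patterns: stems whose last vowel is 'a' repeat the first consonant+vowel as a prefix; stems whose last vowel is 'o' insert -in- after the first vowel; stems whose last vowel is 'i' add ra- … -eka around the stem.
So zenut → zenutast.

zenutast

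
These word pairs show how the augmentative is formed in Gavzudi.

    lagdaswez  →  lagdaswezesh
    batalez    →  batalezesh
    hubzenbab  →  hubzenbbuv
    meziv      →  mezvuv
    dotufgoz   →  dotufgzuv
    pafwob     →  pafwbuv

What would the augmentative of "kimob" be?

lagdaswez and dotufgoz both end in -z yet inflect differently (lagdaswezesh, dotufgzuv), so the final letter is not what conditions the rule; the last vowel is.
"kimob" has last vowel 'o'. The stems whose last vowel is 'o' (dotufgoz → dotufgzuv, pafwob → pafwbuv) delete the last vowel and add -uv.
So kimob → kimbuv.

kimbuv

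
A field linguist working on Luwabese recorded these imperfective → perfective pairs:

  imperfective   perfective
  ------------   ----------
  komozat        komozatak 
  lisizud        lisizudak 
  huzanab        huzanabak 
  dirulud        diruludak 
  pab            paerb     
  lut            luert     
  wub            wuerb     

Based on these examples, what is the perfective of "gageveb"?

gagevebak

"gageveb" has 3 vowels. The stems with 3 vowels (komozat → komozatak, lisizud → lisizudak, huzanab → huzanabak) add -ak.
The other pattern: stems with 1 vowel insert -er- after the first vowel.
So gageveb → gagevebak.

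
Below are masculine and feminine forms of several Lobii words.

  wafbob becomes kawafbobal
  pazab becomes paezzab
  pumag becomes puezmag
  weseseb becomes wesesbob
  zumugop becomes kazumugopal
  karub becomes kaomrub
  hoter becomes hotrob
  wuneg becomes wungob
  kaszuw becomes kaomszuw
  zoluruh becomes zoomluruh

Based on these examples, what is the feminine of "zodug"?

zoomdug

"zodug" has last vowel 'u'. The stems whose last vowel is 'u' (kaszuw → kaomszuw, zoluruh → zoomluruh, karub → kaomrub) insert -om- after the first vowel.
So zodug → zoomdug.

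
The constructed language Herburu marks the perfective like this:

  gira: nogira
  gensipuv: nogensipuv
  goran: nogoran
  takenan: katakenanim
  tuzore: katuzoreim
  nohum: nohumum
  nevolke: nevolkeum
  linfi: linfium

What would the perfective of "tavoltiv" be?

katavoltivim

goran and takenan both end in -n yet inflect differently (nogoran, katakenanim), so the final letter is not what conditions the rule; the first letter is.
"tavoltiv" begins with t-. The stems beginning with t- (takenan → katakenanim, tuzore → katuzoreim) add ka- … -im around the stem.
So tavoltiv → katavoltivim.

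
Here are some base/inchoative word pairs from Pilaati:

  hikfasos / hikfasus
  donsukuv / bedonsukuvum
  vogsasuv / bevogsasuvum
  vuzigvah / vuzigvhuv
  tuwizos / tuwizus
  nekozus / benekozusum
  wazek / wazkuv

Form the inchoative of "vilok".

viluk

nekozus and tuwizos both end in -s yet inflect differently (benekozusum, tuwizus), so the final letter is not what conditions the rule; the last vowel is.
"vilok" has last vowel 'o'. The stems whose last vowel is 'o' (tuwizos → tuwizus, hikfasos → hikfasus) change the last vowel to 'u'.
The other patterns: stems whose last vowel is 'u' add be- … -um around the stem; stems whose last vowel is 'a' or 'e' delete the last vowel and add -uv.
So vilok → viluk.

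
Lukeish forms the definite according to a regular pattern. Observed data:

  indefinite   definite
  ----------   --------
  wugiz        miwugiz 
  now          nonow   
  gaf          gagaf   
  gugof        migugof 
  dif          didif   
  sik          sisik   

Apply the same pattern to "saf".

gaf and gugof both end in -f yet inflect differently (gagaf, migugof), so the final letter is not what conditions the rule; the number of vowels is.
"saf" has 1 vowel. The stems with 1 vowel (gaf → gagaf, now → nonow, sik → sisik) repeat the first consonant+vowel as a prefix.
So saf → sasaf.

sasaf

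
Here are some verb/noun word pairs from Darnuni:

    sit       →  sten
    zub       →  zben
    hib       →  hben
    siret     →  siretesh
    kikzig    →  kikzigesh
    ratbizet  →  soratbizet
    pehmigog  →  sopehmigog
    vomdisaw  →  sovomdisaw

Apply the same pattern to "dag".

"dag" has 1 vowel. The stems with 1 vowel (sit → sten, zub → zben, hib → hben) delete the last vowel and add -en.
The other patterns: stems with 2 vowels add -esh; stems with 3 vowels add the prefix so-.
So dag → dgen.

dgen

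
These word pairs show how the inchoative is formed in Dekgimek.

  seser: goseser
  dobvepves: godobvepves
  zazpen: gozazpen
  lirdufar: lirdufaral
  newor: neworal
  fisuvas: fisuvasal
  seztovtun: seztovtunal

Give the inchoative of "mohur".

mohural

"mohur" has last vowel 'u'. The one such stem in the data (seztovtun → seztovtunal) adds -al, so the same rule applies.
The other pattern: stems whose last vowel is 'e' add the prefix go-.
So mohur → mohural.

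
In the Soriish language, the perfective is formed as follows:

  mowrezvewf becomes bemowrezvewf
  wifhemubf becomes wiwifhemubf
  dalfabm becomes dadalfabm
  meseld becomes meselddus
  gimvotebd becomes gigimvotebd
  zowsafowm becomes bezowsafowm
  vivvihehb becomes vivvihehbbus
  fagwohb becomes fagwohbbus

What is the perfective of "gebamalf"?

mowrezvewf and wifhemubf both end in -f yet inflect differently (bemowrezvewf, wiwifhemubf), so the final letter is not what conditions the rule; the second-to-last letter is.
"gebamalf" has second-to-last letter 'l'. The one such stem in the data (meseld → meselddus) doubles the final consonant and adds -us (as do fagwohb, vivvihehb), so the same rule applies.
So gebamalf → gebamalffus.

gebamalffus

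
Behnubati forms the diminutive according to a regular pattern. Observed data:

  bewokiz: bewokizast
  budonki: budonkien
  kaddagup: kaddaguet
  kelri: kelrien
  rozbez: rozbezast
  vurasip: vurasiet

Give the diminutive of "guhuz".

guhuzast

vurasip and kelri both have last vowel 'i' yet inflect differently (vurasiet, kelrien), so the last vowel is not what conditions the rule; the final letter is.
"guhuz" ends in -z. The stems ending in -z (rozbez → rozbezast, bewokiz → bewokizast) add -ast.
The other patterns: stems ending in -p drop the final letter and add -et; stems ending in -i add -en.
So guhuz → guhuzast.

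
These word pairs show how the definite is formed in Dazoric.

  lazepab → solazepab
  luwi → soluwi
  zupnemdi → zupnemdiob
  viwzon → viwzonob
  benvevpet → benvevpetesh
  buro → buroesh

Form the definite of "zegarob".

zegarobob

luwi and zupnemdi both end in -i yet inflect differently (soluwi, zupnemdiob), so the final letter is not what conditions the rule; the first letter is.
"zegarob" begins with z-. The one such stem in the data (zupnemdi → zupnemdiob) adds -ob, so the same rule applies.
The other patterns: stems beginning with l- add the prefix so-; stems beginning with b- add -esh.
So zegarob → zegarobob.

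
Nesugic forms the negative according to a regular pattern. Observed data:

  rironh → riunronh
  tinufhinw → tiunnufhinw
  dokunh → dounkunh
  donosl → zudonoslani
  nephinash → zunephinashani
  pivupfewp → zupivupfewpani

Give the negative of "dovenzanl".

dounvenzanl

rironh and nephinash both end in -h yet inflect differently (riunronh, zunephinashani), so the final letter is not what conditions the rule; the second-to-last letter is.
"dovenzanl" has second-to-last letter 'n'. The stems whose second-to-last letter is 'n' (rironh → riunronh, tinufhinw → tiunnufhinw, dokunh → dounkunh) insert -un- after the first vowel.
The other pattern: stems whose second-to-last letter is 's' or 'w' add zu- … -ani around the stem.
So dovenzanl → dounvenzanl.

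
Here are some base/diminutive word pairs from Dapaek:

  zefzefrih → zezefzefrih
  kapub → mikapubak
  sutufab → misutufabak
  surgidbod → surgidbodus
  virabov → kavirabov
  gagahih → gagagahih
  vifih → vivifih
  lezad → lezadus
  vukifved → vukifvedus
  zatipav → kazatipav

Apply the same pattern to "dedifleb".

midediflebak

zatipav and sutufab both have last vowel 'a' yet inflect differently (kazatipav, misutufabak), so the last vowel is not what conditions the rule; the final letter is.
"dedifleb" ends in -b. The stems ending in -b (sutufab → misutufabak, kapub → mikapubak) add mi- … -ak around the stem.
So dedifleb → midediflebak.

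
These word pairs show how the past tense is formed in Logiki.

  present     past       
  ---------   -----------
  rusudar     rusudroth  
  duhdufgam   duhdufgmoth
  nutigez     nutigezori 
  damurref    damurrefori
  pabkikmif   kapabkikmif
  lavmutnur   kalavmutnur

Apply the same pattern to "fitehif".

damurref and pabkikmif both end in -f yet inflect differently (damurrefori, kapabkikmif), so the final letter is not what conditions the rule; the last vowel is.
"fitehif" has last vowel 'i'. The one such stem in the data (pabkikmif → kapabkikmif) adds the prefix ka-, so the same rule applies.
So fitehif → kafitehif.

kafitehif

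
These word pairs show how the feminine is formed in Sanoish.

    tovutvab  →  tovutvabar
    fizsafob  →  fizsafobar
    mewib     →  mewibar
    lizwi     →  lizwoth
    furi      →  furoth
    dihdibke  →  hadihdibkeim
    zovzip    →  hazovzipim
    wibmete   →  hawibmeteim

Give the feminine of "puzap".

mewib and lizwi both have last vowel 'i' yet inflect differently (mewibar, lizwoth), so the last vowel is not what conditions the rule; the final letter is.
"puzap" ends in -p. The one such stem in the data (zovzip → hazovzipim) adds ha- … -im around the stem, so the same rule applies.
The other patterns: stems ending in -b add -ar; stems ending in -i drop the final letter and add -oth.
So puzap → hapuzapim.

hapuzapim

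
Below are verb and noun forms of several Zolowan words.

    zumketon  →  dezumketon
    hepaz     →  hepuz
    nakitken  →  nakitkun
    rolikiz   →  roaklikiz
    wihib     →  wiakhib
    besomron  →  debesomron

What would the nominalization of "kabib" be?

kaakbib

rolikiz and hepaz both end in -z yet inflect differently (roaklikiz, hepuz), so the final letter is not what conditions the rule; the last vowel is.
"kabib" has last vowel 'i'. The stems whose last vowel is 'i' (wihib → wiakhib, rolikiz → roaklikiz) insert -ak- after the first vowel.
The other patterns: stems whose last vowel is 'o' add the prefix de-; stems whose last vowel is 'a' or 'e' change the last vowel to 'u'.
So kabib → kaakbib.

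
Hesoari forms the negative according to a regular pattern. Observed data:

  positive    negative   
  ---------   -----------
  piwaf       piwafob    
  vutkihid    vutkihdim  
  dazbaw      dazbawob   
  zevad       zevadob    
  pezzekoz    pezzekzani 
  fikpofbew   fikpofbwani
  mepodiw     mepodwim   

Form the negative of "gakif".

mepodiw and dazbaw both end in -w yet inflect differently (mepodwim, dazbawob), so the final letter is not what conditions the rule; the last vowel is.
"gakif" has last vowel 'i'. The stems whose last vowel is 'i' (vutkihid → vutkihdim, mepodiw → mepodwim) delete the last vowel and add -im.
The other patterns: stems whose last vowel is 'a' add -ob; stems whose last vowel is 'e' or 'o' delete the last vowel and add -ani.
So gakif → gakfim.

gakfim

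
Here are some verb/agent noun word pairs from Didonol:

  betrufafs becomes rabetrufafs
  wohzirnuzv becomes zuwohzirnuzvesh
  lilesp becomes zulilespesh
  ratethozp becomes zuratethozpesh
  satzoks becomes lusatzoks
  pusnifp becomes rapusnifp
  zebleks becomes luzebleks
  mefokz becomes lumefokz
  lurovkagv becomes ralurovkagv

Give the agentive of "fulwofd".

zebleks and betrufafs both end in -s yet inflect differently (luzebleks, rabetrufafs), so the final letter is not what conditions the rule; the second-to-last letter is.
"fulwofd" has second-to-last letter 'f'. The stems whose second-to-last letter is 'f' (betrufafs → rabetrufafs, pusnifp → rapusnifp) add the prefix ra-.
So fulwofd → rafulwofd.

rafulwofd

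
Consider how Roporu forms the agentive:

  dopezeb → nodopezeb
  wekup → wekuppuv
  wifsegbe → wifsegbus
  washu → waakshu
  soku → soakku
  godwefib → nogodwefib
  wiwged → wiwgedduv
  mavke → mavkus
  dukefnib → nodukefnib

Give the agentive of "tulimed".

"tulimed" ends in -d. The one such stem in the data (wiwged → wiwgedduv) doubles the final consonant and adds -uv (as does wekup), so the same rule applies.
The other patterns: stems ending in -b add the prefix no-; stems ending in -e drop the final letter and add -us; stems ending in -u insert -ak- after the first vowel.
So tulimed → tulimedduv.

tulimedduv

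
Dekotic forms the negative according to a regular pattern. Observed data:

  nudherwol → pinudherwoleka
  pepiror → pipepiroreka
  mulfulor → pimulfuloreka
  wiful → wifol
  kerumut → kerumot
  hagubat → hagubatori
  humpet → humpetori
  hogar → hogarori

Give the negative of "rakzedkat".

rakzedkatori

nudherwol and wiful both end in -l yet inflect differently (pinudherwoleka, wifol), so the final letter is not what conditions the rule; the last vowel is.
"rakzedkat" has last vowel 'a'. The stems whose last vowel is 'a' (hagubat → hagubatori, hogar → hogarori) add -ori.
So rakzedkat → rakzedkatori.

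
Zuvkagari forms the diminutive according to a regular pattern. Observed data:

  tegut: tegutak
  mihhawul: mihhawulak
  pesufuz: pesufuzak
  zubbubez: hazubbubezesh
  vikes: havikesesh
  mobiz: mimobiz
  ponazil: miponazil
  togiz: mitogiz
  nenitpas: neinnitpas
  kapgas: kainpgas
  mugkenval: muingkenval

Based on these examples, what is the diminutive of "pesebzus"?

pesufuz and zubbubez both end in -z yet inflect differently (pesufuzak, hazubbubezesh), so the final letter is not what conditions the rule; the last vowel is.
"pesebzus" has last vowel 'u'. The stems whose last vowel is 'u' (tegut → tegutak, mihhawul → mihhawulak, pesufuz → pesufuzak) add -ak.
So pesebzus → pesebzusak.

pesebzusak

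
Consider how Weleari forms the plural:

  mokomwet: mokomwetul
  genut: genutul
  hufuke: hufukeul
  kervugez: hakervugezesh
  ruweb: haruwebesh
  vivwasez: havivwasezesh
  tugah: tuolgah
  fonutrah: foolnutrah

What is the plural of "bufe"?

bufeul

"bufe" ends in -e. The one such stem in the data (hufuke → hufukeul) adds -ul, so the same rule applies.
So bufe → bufeul.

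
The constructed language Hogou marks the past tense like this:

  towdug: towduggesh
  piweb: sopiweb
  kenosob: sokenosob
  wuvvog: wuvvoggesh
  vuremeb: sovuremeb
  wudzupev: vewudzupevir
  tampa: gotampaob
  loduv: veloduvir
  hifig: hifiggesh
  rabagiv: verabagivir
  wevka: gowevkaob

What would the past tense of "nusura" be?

kenosob and wuvvog both have last vowel 'o' yet inflect differently (sokenosob, wuvvoggesh), so the last vowel is not what conditions the rule; the final letter is.
"nusura" ends in -a. The stems ending in -a (wevka → gowevkaob, tampa → gotampaob) add go- … -ob around the stem.
The other patterns: stems ending in -b add the prefix so-; stems ending in -g double the final consonant and add -esh; stems ending in -v add ve- … -ir around the stem.
So nusura → gonusuraob.

gonusuraob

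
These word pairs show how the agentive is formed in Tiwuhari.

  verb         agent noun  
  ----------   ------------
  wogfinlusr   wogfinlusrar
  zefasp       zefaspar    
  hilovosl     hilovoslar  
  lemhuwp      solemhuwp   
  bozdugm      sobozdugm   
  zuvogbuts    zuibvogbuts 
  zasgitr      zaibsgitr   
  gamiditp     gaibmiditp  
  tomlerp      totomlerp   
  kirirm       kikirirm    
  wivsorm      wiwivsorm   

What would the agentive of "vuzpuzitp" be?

vuibzpuzitp

zefasp and lemhuwp both end in -p yet inflect differently (zefaspar, solemhuwp), so the final letter is not what conditions the rule; the second-to-last letter is.
"vuzpuzitp" has second-to-last letter 't'. The stems whose second-to-last letter is 't' (zuvogbuts → zuibvogbuts, zasgitr → zaibsgitr, gamiditp → gaibmiditp) insert -ib- after the first vowel.
So vuzpuzitp → vuibzpuzitp.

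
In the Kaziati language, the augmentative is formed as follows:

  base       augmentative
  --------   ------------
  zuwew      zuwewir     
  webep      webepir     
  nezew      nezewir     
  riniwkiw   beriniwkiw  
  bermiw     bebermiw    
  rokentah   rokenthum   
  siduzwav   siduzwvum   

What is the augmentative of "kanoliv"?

bekanoliv

zuwew and riniwkiw both end in -w yet inflect differently (zuwewir, beriniwkiw), so the final letter is not what conditions the rule; the last vowel is.
"kanoliv" has last vowel 'i'. The stems whose last vowel is 'i' (riniwkiw → beriniwkiw, bermiw → bebermiw) add the prefix be-.
The other patterns: stems whose last vowel is 'e' add -ir; stems whose last vowel is 'a' delete the last vowel and add -um.
So kanoliv → bekanoliv.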